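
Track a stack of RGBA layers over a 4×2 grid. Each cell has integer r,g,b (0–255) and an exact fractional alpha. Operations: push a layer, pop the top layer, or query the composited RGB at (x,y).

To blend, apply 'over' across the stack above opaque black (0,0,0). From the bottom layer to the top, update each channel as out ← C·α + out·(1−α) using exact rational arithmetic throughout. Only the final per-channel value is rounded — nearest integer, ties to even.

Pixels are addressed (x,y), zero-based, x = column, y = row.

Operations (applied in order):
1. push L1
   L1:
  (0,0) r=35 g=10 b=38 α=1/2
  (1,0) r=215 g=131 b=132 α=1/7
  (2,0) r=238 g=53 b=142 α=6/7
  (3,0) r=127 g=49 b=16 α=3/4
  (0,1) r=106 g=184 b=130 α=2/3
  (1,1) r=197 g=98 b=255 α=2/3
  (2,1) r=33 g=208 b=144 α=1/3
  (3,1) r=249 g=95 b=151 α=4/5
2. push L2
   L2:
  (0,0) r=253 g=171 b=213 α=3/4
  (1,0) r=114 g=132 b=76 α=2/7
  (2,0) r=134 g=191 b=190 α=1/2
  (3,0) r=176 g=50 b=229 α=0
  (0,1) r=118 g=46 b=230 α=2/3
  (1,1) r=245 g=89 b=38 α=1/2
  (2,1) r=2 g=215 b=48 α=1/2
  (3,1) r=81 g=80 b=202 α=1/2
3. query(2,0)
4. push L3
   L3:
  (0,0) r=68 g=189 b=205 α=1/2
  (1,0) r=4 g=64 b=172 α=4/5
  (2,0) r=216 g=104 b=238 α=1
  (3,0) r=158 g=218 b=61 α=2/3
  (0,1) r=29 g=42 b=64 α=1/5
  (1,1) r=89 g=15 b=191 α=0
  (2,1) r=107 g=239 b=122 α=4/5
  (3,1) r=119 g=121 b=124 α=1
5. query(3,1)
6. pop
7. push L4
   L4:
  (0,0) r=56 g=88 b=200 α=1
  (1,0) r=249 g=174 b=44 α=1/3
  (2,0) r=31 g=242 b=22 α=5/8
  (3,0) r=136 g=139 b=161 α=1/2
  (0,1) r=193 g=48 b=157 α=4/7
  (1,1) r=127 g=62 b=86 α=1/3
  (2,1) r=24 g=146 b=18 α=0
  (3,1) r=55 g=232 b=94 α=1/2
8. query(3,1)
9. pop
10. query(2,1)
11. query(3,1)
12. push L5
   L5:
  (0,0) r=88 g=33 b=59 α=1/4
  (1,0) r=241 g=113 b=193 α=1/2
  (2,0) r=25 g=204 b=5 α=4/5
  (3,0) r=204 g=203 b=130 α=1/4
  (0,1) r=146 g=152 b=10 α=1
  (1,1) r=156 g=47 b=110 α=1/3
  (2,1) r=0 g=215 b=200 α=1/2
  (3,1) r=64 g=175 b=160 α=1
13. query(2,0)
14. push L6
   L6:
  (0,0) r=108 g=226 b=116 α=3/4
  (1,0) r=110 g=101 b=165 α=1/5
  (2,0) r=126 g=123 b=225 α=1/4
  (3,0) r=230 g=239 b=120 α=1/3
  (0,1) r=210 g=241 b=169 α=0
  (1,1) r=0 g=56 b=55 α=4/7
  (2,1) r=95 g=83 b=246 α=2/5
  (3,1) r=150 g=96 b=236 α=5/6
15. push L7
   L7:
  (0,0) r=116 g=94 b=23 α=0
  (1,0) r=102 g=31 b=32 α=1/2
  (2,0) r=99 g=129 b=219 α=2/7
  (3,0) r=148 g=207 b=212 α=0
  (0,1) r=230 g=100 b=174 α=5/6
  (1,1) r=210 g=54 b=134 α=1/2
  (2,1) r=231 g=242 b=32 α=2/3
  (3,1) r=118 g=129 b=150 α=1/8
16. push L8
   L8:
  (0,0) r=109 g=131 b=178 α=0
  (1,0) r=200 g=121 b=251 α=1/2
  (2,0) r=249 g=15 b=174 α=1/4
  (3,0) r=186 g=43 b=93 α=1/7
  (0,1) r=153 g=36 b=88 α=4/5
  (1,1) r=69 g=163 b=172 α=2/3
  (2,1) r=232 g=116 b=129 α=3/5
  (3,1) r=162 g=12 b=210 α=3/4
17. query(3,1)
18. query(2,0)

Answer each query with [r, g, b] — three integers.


(2,0) stack=L1,L2; from [0,0,0]:
+L1 (α=6/7) → [204, 318/7, 852/7]
+L2 (α=1/2) → [169, 1655/14, 1091/7]
rounded: [169, 118, 156]

at x=3,y=1 over L1,L2,L3:
+L1 (α=4/5) → [996/5, 76, 604/5]
+L2 (α=1/2) → [1401/10, 78, 807/5]
+L3 (α=1) → [119, 121, 124]
= [119, 121, 124]

(3,1) stack=L1,L2,L4; from [0,0,0]:
L1 α=4/5: [996/5, 76, 604/5]
L2 α=1/2: [1401/10, 78, 807/5]
L4 α=1/2: [1951/20, 155, 1277/10]
= [98, 155, 128]

(2,1) stack=L1,L2; from [0,0,0]:
+L1 (α=1/3) → [11, 208/3, 48]
+L2 (α=1/2) → [13/2, 853/6, 48]
= [6, 142, 48]

at x=3,y=1 over L1,L2:
after L1 α=4/5: [996/5, 76, 604/5]
after L2 α=1/2: [1401/10, 78, 807/5]
→ [140, 78, 161]

(2,0) stack=L1,L2,L5; from [0,0,0]:
+L1 (α=6/7) → [204, 318/7, 852/7]
+L2 (α=1/2) → [169, 1655/14, 1091/7]
+L5 (α=4/5) → [269/5, 13079/70, 1231/35]
rounded: [54, 187, 35]

query (3,1) [L1,L2,L5,L6,L7,L8] — begin 0,0,0
L1 α=4/5: [996/5, 76, 604/5]
L2 α=1/2: [1401/10, 78, 807/5]
L5 α=1: [64, 175, 160]
L6 α=5/6: [407/3, 655/6, 670/3]
L7 α=1/8: [3203/24, 5359/48, 1285/6]
L8 α=3/4: [14867/96, 7087/192, 5065/24]
= [155, 37, 211]

(2,0) stack=L1,L2,L5,L6,L7,L8; from [0,0,0]:
after L1 α=6/7: [204, 318/7, 852/7]
after L2 α=1/2: [169, 1655/14, 1091/7]
after L5 α=4/5: [269/5, 13079/70, 1231/35]
after L6 α=1/4: [1437/20, 47847/280, 2892/35]
after L7 α=2/7: [2229/28, 62295/392, 5958/49]
after L8 α=1/4: [13659/112, 192765/1568, 6600/49]
= [122, 123, 135]


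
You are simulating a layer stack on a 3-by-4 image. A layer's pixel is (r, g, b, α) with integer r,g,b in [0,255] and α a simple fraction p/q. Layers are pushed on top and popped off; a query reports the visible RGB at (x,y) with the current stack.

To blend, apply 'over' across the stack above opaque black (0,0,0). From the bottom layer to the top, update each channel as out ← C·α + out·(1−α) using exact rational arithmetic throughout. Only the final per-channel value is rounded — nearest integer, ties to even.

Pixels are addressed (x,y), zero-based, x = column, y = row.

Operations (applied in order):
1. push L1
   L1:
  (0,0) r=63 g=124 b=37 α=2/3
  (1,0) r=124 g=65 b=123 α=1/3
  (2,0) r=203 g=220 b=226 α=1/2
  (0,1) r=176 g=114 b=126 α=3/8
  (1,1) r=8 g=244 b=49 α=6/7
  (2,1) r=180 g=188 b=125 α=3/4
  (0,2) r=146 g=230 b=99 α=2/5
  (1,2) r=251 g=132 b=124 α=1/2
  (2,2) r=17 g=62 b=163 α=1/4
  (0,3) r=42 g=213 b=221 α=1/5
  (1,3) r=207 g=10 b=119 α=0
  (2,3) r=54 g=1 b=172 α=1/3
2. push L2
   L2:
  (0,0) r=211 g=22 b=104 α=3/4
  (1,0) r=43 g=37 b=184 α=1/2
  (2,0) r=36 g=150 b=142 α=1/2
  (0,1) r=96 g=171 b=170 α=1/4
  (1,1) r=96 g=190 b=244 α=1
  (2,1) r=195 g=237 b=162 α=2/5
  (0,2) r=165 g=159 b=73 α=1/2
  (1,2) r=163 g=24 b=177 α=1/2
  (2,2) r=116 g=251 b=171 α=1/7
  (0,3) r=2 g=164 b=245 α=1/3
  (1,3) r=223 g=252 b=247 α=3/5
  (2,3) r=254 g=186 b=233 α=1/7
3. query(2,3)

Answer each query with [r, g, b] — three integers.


query (2,3) [L1,L2] — begin 0,0,0
+L1 (α=1/3) → [18, 1/3, 172/3]
+L2 (α=1/7) → [362/7, 188/7, 577/7]
rounded: [52, 27, 82]


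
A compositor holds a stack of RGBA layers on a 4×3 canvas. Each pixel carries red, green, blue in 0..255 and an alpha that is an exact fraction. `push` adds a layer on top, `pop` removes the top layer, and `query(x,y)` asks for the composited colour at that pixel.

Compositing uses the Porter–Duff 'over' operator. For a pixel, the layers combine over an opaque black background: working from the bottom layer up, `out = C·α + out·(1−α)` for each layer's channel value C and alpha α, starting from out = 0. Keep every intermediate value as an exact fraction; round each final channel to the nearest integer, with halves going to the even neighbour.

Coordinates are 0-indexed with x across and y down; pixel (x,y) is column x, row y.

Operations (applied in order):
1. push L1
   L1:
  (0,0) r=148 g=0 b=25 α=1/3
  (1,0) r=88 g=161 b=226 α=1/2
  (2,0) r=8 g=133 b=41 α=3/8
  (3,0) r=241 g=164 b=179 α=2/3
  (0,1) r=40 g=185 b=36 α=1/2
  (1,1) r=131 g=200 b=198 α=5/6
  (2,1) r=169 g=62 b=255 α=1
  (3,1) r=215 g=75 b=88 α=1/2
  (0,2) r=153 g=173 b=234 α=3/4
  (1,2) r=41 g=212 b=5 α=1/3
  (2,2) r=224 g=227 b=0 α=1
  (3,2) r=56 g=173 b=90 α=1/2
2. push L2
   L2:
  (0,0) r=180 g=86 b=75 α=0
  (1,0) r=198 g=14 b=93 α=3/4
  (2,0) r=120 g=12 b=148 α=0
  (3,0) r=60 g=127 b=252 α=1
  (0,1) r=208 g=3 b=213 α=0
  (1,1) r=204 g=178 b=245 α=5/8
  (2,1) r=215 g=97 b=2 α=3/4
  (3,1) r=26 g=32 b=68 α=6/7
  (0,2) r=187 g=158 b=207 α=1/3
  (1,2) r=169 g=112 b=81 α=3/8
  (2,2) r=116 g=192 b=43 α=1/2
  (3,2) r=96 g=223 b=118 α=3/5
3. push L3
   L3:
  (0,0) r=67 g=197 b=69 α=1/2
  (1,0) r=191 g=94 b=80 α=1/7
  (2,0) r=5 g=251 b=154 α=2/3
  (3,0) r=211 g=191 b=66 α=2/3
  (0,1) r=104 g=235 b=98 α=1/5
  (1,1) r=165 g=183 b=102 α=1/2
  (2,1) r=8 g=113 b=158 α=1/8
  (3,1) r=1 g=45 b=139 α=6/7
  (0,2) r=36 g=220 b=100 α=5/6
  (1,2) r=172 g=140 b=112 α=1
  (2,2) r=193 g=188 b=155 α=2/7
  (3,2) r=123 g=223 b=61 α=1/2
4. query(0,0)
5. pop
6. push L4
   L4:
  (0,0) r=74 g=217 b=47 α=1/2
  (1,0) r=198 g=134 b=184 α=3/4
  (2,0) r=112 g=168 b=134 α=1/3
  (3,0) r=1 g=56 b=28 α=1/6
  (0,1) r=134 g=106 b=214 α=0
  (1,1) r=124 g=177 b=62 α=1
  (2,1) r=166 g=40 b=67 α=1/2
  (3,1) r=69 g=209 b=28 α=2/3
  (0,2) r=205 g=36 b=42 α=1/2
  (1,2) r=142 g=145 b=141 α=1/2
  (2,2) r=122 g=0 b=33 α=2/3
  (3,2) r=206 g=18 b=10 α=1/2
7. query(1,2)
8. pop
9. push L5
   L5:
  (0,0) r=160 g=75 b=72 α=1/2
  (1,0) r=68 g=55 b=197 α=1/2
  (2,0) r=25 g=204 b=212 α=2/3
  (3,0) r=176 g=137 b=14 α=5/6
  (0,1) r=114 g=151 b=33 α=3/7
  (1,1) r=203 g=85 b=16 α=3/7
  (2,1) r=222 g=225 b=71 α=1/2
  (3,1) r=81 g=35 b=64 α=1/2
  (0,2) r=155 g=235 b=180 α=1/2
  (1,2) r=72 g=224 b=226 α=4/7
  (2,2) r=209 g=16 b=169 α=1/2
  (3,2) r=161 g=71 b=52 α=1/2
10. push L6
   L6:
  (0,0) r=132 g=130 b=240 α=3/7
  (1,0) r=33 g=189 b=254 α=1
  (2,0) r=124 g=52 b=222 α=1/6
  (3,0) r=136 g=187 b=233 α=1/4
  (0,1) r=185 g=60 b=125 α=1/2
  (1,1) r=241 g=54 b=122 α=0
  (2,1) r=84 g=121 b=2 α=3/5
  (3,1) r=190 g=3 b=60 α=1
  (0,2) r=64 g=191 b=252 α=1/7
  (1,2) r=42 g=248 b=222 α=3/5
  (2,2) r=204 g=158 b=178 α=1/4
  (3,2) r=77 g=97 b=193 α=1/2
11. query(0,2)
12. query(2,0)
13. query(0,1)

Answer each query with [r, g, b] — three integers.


at x=0,y=0 over L1,L2,L3:
after L1 α=1/3: [148/3, 0, 25/3]
after L2 α=0: [148/3, 0, 25/3]
after L3 α=1/2: [349/6, 197/2, 116/3]
rounded: [58, 98, 39]

at x=1,y=2 over L1,L2,L4:
after L1 α=1/3: [41/3, 212/3, 5/3]
after L2 α=3/8: [863/12, 517/6, 377/12]
after L4 α=1/2: [2567/24, 1387/12, 2069/24]
rounded: [107, 116, 86]

at x=0,y=2 over L1,L2,L5,L6:
after L1 α=3/4: [459/4, 519/4, 351/2]
after L2 α=1/3: [833/6, 835/6, 186]
after L5 α=1/2: [1763/12, 2245/12, 183]
after L6 α=1/7: [1891/14, 2627/14, 1350/7]
rounded: [135, 188, 193]

query (2,0) [L1,L2,L5,L6] — begin 0,0,0
+L1 (α=3/8) → [3, 399/8, 123/8]
+L2 (α=0) → [3, 399/8, 123/8]
+L5 (α=2/3) → [53/3, 1221/8, 3515/24]
+L6 (α=1/6) → [637/18, 6521/48, 22903/144]
→ [35, 136, 159]

(0,1) stack=L1,L2,L5,L6; from [0,0,0]:
+L1 (α=1/2) → [20, 185/2, 18]
+L2 (α=0) → [20, 185/2, 18]
+L5 (α=3/7) → [422/7, 823/7, 171/7]
+L6 (α=1/2) → [1717/14, 1243/14, 523/7]
rounded: [123, 89, 75]


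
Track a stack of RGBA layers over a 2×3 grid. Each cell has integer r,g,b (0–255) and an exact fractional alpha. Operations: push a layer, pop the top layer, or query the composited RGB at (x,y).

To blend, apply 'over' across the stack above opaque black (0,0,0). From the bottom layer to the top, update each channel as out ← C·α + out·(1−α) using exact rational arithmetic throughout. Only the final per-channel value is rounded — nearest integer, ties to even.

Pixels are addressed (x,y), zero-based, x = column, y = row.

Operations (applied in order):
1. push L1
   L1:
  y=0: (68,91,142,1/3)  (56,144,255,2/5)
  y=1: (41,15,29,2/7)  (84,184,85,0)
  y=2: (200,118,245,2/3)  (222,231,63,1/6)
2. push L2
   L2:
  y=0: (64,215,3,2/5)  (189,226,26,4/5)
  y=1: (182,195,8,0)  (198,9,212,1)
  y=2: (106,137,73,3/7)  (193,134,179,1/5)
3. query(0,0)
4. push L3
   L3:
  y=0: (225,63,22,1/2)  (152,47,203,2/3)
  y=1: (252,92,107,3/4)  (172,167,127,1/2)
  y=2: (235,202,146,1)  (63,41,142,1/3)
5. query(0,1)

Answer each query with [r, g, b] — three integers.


at x=0,y=0 over L1,L2:
+L1 (α=1/3) → [68/3, 91/3, 142/3]
+L2 (α=2/5) → [196/5, 521/5, 148/5]
rounded: [39, 104, 30]

at x=0,y=1 over L1,L2,L3:
after L1 α=2/7: [82/7, 30/7, 58/7]
after L2 α=0: [82/7, 30/7, 58/7]
after L3 α=3/4: [2687/14, 981/14, 2305/28]
rounded: [192, 70, 82]


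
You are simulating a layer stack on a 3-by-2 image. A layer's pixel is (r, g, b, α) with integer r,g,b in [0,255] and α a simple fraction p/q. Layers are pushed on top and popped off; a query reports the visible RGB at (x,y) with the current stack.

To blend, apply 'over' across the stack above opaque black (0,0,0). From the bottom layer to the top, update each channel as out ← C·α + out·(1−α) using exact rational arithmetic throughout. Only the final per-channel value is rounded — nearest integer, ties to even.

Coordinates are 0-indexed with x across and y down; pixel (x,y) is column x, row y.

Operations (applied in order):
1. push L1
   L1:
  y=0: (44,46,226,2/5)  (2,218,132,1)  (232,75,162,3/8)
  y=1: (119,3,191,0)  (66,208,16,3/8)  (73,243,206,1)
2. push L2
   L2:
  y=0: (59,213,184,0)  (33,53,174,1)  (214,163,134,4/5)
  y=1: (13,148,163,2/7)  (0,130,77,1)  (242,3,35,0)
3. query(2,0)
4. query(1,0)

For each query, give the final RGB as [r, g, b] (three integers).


(2,0) stack=L1,L2; from [0,0,0]:
after L1 α=3/8: [87, 225/8, 243/4]
after L2 α=4/5: [943/5, 5441/40, 2387/20]
→ [189, 136, 119]

at x=1,y=0 over L1,L2:
after L1 α=1: [2, 218, 132]
after L2 α=1: [33, 53, 174]
→ [33, 53, 174]


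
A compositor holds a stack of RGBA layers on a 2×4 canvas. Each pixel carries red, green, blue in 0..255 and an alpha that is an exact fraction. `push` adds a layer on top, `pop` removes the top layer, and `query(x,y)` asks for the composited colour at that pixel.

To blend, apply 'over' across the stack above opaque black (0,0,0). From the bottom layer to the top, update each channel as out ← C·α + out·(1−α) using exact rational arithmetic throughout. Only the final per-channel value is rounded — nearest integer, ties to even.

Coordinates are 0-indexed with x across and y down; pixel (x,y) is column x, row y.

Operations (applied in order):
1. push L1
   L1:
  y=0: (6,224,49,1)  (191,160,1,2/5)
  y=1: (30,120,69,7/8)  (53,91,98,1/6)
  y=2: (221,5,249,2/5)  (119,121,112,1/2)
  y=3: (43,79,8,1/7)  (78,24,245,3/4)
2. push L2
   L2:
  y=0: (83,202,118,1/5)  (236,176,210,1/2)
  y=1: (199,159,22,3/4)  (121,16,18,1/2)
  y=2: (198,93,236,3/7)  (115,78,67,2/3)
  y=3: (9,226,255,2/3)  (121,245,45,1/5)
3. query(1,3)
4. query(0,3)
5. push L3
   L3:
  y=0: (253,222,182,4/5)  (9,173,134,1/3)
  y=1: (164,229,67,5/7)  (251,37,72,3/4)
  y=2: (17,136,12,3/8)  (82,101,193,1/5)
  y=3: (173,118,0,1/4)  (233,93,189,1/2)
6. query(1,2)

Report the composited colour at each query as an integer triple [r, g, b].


query (1,3) [L1,L2] — begin 0,0,0
L1 α=3/4: [117/2, 18, 735/4]
L2 α=1/5: [71, 317/5, 156]
rounded: [71, 63, 156]

at x=0,y=3 over L1,L2:
after L1 α=1/7: [43/7, 79/7, 8/7]
after L2 α=2/3: [169/21, 1081/7, 3578/21]
= [8, 154, 170]

query (1,2) [L1,L2,L3] — begin 0,0,0
L1 α=1/2: [119/2, 121/2, 56]
L2 α=2/3: [193/2, 433/6, 190/3]
L3 α=1/5: [468/5, 1169/15, 1339/15]
→ [94, 78, 89]


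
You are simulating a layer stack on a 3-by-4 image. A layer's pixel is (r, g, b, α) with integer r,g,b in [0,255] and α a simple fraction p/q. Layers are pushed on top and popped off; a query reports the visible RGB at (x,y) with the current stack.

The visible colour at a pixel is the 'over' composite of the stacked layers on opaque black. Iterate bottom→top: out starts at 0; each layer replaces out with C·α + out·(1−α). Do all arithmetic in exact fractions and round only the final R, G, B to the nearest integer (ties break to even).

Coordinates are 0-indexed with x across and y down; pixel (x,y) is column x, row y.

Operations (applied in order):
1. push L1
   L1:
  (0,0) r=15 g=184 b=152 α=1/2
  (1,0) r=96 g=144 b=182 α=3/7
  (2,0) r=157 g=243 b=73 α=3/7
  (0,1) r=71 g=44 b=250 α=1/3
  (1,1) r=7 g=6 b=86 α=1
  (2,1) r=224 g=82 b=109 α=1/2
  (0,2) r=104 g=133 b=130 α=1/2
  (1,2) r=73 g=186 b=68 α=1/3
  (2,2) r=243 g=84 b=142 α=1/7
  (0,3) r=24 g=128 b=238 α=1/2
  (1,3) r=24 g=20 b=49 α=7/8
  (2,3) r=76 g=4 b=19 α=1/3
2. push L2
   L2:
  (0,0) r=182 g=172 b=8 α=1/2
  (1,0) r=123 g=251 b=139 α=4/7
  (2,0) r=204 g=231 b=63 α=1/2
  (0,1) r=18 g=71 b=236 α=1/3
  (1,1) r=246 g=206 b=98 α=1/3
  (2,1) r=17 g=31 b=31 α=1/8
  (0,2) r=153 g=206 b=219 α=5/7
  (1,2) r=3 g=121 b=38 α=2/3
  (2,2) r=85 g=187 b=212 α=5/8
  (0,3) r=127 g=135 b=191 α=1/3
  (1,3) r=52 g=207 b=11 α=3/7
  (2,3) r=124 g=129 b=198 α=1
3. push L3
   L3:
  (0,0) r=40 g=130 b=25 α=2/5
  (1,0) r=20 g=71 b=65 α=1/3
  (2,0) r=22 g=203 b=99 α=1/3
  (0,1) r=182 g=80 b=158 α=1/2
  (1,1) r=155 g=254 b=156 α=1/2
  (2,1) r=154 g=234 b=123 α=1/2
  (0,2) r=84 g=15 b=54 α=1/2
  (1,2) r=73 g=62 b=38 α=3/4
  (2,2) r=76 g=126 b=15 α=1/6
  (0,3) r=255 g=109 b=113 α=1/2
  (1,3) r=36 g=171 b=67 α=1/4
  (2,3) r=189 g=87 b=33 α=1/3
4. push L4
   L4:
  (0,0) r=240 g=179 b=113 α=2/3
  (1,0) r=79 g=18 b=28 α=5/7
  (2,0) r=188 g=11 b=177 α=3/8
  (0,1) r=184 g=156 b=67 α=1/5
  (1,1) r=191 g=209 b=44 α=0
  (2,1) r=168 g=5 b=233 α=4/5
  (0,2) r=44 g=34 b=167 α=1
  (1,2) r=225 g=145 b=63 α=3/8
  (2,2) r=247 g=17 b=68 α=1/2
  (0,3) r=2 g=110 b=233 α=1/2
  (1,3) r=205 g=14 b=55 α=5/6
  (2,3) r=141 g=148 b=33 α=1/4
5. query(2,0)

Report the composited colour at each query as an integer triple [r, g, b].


(2,0) stack=L1,L2,L3,L4; from [0,0,0]:
after L1 α=3/7: [471/7, 729/7, 219/7]
after L2 α=1/2: [1899/14, 1173/7, 330/7]
after L3 α=1/3: [2053/21, 3767/21, 451/7]
after L4 α=3/8: [22109/168, 2441/21, 1493/14]
= [132, 116, 107]


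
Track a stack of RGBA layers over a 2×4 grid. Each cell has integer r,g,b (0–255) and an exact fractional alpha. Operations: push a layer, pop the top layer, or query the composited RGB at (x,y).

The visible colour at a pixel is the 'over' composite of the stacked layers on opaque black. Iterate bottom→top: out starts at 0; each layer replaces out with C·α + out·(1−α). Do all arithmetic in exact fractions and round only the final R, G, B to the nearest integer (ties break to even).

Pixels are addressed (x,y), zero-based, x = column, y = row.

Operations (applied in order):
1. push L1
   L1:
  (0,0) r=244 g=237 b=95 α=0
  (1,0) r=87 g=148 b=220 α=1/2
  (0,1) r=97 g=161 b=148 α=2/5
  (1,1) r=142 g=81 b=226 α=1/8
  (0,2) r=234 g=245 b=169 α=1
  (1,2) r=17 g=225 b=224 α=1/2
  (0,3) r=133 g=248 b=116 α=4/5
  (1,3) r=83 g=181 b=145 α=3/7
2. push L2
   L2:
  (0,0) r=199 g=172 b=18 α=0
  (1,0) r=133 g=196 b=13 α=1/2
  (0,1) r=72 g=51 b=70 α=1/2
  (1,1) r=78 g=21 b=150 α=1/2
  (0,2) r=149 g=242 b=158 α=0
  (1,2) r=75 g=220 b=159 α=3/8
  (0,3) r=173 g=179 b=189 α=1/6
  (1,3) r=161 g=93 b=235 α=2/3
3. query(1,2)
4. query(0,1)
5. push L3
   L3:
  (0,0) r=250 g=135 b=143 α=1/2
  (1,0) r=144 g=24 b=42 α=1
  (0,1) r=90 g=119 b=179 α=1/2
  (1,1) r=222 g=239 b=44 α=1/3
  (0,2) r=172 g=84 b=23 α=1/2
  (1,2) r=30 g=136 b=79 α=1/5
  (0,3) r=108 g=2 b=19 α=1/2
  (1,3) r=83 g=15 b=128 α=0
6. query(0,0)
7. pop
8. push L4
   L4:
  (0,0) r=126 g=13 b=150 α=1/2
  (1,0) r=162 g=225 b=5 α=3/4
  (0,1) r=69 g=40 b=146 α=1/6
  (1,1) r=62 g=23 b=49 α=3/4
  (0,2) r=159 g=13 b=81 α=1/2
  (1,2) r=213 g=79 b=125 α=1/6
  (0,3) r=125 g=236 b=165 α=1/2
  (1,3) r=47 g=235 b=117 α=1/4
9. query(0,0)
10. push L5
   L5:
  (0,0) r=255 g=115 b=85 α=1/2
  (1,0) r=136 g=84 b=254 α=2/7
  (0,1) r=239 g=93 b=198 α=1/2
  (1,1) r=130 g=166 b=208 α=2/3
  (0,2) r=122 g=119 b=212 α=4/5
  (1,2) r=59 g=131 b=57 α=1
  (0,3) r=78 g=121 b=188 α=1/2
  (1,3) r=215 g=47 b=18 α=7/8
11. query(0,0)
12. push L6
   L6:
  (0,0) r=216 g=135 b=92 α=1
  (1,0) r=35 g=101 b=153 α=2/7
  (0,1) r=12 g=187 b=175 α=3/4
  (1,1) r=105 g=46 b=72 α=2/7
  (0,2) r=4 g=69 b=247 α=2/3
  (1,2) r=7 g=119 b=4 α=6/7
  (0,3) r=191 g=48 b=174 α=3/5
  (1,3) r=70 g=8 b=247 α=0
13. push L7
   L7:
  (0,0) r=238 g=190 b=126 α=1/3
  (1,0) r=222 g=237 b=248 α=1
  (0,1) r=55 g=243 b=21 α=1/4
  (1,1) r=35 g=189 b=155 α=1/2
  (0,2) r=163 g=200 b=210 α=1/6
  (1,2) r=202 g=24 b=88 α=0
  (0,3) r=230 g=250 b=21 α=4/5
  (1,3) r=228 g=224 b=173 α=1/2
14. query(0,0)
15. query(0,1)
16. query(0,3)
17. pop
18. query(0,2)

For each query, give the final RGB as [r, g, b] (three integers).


at x=1,y=2 over L1,L2:
+L1 (α=1/2) → [17/2, 225/2, 112]
+L2 (α=3/8) → [535/16, 2445/16, 1037/8]
→ [33, 153, 130]

(0,1) stack=L1,L2; from [0,0,0]:
after L1 α=2/5: [194/5, 322/5, 296/5]
after L2 α=1/2: [277/5, 577/10, 323/5]
rounded: [55, 58, 65]

(0,0) stack=L1,L2,L3; from [0,0,0]:
+L1 (α=0) → [0, 0, 0]
+L2 (α=0) → [0, 0, 0]
+L3 (α=1/2) → [125, 135/2, 143/2]
rounded: [125, 68, 72]

at x=0,y=0 over L1,L2,L4:
after L1 α=0: [0, 0, 0]
after L2 α=0: [0, 0, 0]
after L4 α=1/2: [63, 13/2, 75]
= [63, 6, 75]

(0,0) stack=L1,L2,L4,L5; from [0,0,0]:
L1 α=0: [0, 0, 0]
L2 α=0: [0, 0, 0]
L4 α=1/2: [63, 13/2, 75]
L5 α=1/2: [159, 243/4, 80]
= [159, 61, 80]

at x=0,y=0 over L1,L2,L4,L5,L6,L7:
+L1 (α=0) → [0, 0, 0]
+L2 (α=0) → [0, 0, 0]
+L4 (α=1/2) → [63, 13/2, 75]
+L5 (α=1/2) → [159, 243/4, 80]
+L6 (α=1) → [216, 135, 92]
+L7 (α=1/3) → [670/3, 460/3, 310/3]
rounded: [223, 153, 103]

at x=0,y=1 over L1,L2,L4,L5,L6,L7:
+L1 (α=2/5) → [194/5, 322/5, 296/5]
+L2 (α=1/2) → [277/5, 577/10, 323/5]
+L4 (α=1/6) → [173/3, 219/4, 469/6]
+L5 (α=1/2) → [445/3, 591/8, 1657/12]
+L6 (α=3/4) → [553/12, 5079/32, 7957/48]
+L7 (α=1/4) → [773/16, 23013/128, 8293/64]
rounded: [48, 180, 130]

(0,3) stack=L1,L2,L4,L5,L6,L7; from [0,0,0]:
after L1 α=4/5: [532/5, 992/5, 464/5]
after L2 α=1/6: [235/2, 1171/6, 653/6]
after L4 α=1/2: [485/4, 2587/12, 1643/12]
after L5 α=1/2: [797/8, 4039/24, 3899/24]
after L6 α=3/5: [3089/20, 5767/60, 10163/60]
after L7 α=4/5: [21489/100, 65767/300, 15203/300]
→ [215, 219, 51]

at x=0,y=2 over L1,L2,L4,L5,L6:
after L1 α=1: [234, 245, 169]
after L2 α=0: [234, 245, 169]
after L4 α=1/2: [393/2, 129, 125]
after L5 α=4/5: [1369/10, 121, 973/5]
after L6 α=2/3: [483/10, 259/3, 3443/15]
→ [48, 86, 230]


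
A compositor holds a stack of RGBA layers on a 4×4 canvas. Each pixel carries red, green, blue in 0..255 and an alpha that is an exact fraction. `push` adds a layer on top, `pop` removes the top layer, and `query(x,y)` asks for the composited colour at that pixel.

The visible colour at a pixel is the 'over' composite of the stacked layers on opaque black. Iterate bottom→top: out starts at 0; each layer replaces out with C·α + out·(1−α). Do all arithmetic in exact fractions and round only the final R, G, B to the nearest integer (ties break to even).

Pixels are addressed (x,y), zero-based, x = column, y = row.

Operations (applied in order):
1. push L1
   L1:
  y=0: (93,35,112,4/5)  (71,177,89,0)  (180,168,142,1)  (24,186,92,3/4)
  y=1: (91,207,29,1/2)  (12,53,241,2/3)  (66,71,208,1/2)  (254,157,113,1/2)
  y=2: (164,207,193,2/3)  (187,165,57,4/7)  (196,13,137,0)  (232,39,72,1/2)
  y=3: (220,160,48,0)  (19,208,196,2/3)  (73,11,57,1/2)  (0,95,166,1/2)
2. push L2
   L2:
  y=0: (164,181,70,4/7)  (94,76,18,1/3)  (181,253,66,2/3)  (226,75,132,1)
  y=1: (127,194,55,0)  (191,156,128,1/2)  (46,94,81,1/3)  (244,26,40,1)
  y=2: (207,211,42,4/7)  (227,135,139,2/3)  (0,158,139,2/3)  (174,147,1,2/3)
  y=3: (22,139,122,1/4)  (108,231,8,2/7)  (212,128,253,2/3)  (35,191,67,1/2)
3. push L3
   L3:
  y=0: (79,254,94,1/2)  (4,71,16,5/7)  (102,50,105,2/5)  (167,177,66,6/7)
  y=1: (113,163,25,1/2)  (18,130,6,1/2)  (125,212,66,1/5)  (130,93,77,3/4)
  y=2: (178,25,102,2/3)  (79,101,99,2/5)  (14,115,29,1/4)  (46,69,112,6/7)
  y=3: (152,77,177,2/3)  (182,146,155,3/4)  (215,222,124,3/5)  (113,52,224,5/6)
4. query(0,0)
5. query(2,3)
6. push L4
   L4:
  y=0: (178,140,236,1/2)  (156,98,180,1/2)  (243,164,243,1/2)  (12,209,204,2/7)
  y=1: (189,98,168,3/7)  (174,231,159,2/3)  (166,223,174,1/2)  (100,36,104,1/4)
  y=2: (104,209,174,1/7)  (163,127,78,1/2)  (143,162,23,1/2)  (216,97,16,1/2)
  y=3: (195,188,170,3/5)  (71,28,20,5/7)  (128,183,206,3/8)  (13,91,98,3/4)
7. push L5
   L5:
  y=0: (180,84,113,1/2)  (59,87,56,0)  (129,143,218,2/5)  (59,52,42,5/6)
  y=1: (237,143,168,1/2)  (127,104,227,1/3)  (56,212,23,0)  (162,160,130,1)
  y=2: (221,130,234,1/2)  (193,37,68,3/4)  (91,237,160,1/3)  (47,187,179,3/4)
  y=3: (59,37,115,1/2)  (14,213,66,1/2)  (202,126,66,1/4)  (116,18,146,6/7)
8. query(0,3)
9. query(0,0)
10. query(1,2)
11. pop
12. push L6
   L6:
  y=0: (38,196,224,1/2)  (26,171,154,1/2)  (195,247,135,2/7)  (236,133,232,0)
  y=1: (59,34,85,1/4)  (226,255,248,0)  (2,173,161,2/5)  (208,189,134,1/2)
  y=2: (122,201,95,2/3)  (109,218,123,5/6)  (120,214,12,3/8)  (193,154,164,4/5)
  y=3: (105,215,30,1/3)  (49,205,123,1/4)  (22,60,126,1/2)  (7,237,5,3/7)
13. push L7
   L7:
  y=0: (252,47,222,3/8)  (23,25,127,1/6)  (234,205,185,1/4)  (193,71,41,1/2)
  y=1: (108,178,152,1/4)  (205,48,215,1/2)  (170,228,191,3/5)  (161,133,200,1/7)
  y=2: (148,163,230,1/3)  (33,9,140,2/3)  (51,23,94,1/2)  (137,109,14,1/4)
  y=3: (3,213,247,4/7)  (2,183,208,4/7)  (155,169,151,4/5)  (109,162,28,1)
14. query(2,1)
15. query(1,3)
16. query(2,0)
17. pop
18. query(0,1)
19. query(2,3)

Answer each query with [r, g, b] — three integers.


(0,0) stack=L1,L2,L3; from [0,0,0]:
after L1 α=4/5: [372/5, 28, 448/5]
after L2 α=4/7: [628/5, 808/7, 392/5]
after L3 α=1/2: [1023/10, 1293/7, 431/5]
→ [102, 185, 86]

(2,3) stack=L1,L2,L3; from [0,0,0]:
+L1 (α=1/2) → [73/2, 11/2, 57/2]
+L2 (α=2/3) → [307/2, 523/6, 1069/6]
+L3 (α=3/5) → [952/5, 2521/15, 437/3]
= [190, 168, 146]

at x=0,y=3 over L1,L2,L3,L4,L5:
after L1 α=0: [0, 0, 0]
after L2 α=1/4: [11/2, 139/4, 61/2]
after L3 α=2/3: [619/6, 755/12, 769/6]
after L4 α=3/5: [2374/15, 4139/30, 2299/15]
after L5 α=1/2: [3259/30, 5249/60, 2012/15]
rounded: [109, 87, 134]

(0,0) stack=L1,L2,L3,L4,L5; from [0,0,0]:
after L1 α=4/5: [372/5, 28, 448/5]
after L2 α=4/7: [628/5, 808/7, 392/5]
after L3 α=1/2: [1023/10, 1293/7, 431/5]
after L4 α=1/2: [2803/20, 2273/14, 1611/10]
after L5 α=1/2: [6403/40, 3449/28, 2741/20]
→ [160, 123, 137]

at x=1,y=2 over L1,L2,L3,L4,L5:
L1 α=4/7: [748/7, 660/7, 228/7]
L2 α=2/3: [3926/21, 850/7, 2174/21]
L3 α=2/5: [5032/35, 3964/35, 712/7]
L4 α=1/2: [10737/70, 8409/70, 629/7]
L5 α=3/4: [51267/280, 16179/280, 2057/28]
rounded: [183, 58, 73]

at x=2,y=1 over L1,L2,L3,L4,L6,L7:
after L1 α=1/2: [33, 71/2, 104]
after L2 α=1/3: [112/3, 55, 289/3]
after L3 α=1/5: [823/15, 432/5, 1354/15]
after L4 α=1/2: [3313/30, 1547/10, 1982/15]
after L6 α=2/5: [3353/50, 8101/50, 3592/25]
after L7 α=3/5: [16103/125, 25201/125, 21509/125]
rounded: [129, 202, 172]

(1,3) stack=L1,L2,L3,L4,L6,L7; from [0,0,0]:
+L1 (α=2/3) → [38/3, 416/3, 392/3]
+L2 (α=2/7) → [838/21, 3466/21, 2008/21]
+L3 (α=3/4) → [3076/21, 3166/21, 11773/84]
+L4 (α=5/7) → [13607/147, 9272/147, 15973/294]
+L6 (α=1/4) → [4002/49, 19317/196, 28027/392]
+L7 (α=4/7) → [12398/343, 201423/1372, 410225/2744]
rounded: [36, 147, 149]

(2,0) stack=L1,L2,L3,L4,L6,L7; from [0,0,0]:
+L1 (α=1) → [180, 168, 142]
+L2 (α=2/3) → [542/3, 674/3, 274/3]
+L3 (α=2/5) → [746/5, 774/5, 484/5]
+L4 (α=1/2) → [1961/10, 797/5, 1699/10]
+L6 (α=2/7) → [2741/14, 1291/7, 2239/14]
+L7 (α=1/4) → [11499/56, 1327/7, 9307/56]
→ [205, 190, 166]

(0,1) stack=L1,L2,L3,L4,L6; from [0,0,0]:
L1 α=1/2: [91/2, 207/2, 29/2]
L2 α=0: [91/2, 207/2, 29/2]
L3 α=1/2: [317/4, 533/4, 79/4]
L4 α=3/7: [884/7, 827/7, 583/7]
L6 α=1/4: [3065/28, 2719/28, 586/7]
= [109, 97, 84]

query (2,3) [L1,L2,L3,L4,L6] — begin 0,0,0
+L1 (α=1/2) → [73/2, 11/2, 57/2]
+L2 (α=2/3) → [307/2, 523/6, 1069/6]
+L3 (α=3/5) → [952/5, 2521/15, 437/3]
+L4 (α=3/8) → [167, 521/3, 4039/24]
+L6 (α=1/2) → [189/2, 701/6, 7063/48]
= [94, 117, 147]


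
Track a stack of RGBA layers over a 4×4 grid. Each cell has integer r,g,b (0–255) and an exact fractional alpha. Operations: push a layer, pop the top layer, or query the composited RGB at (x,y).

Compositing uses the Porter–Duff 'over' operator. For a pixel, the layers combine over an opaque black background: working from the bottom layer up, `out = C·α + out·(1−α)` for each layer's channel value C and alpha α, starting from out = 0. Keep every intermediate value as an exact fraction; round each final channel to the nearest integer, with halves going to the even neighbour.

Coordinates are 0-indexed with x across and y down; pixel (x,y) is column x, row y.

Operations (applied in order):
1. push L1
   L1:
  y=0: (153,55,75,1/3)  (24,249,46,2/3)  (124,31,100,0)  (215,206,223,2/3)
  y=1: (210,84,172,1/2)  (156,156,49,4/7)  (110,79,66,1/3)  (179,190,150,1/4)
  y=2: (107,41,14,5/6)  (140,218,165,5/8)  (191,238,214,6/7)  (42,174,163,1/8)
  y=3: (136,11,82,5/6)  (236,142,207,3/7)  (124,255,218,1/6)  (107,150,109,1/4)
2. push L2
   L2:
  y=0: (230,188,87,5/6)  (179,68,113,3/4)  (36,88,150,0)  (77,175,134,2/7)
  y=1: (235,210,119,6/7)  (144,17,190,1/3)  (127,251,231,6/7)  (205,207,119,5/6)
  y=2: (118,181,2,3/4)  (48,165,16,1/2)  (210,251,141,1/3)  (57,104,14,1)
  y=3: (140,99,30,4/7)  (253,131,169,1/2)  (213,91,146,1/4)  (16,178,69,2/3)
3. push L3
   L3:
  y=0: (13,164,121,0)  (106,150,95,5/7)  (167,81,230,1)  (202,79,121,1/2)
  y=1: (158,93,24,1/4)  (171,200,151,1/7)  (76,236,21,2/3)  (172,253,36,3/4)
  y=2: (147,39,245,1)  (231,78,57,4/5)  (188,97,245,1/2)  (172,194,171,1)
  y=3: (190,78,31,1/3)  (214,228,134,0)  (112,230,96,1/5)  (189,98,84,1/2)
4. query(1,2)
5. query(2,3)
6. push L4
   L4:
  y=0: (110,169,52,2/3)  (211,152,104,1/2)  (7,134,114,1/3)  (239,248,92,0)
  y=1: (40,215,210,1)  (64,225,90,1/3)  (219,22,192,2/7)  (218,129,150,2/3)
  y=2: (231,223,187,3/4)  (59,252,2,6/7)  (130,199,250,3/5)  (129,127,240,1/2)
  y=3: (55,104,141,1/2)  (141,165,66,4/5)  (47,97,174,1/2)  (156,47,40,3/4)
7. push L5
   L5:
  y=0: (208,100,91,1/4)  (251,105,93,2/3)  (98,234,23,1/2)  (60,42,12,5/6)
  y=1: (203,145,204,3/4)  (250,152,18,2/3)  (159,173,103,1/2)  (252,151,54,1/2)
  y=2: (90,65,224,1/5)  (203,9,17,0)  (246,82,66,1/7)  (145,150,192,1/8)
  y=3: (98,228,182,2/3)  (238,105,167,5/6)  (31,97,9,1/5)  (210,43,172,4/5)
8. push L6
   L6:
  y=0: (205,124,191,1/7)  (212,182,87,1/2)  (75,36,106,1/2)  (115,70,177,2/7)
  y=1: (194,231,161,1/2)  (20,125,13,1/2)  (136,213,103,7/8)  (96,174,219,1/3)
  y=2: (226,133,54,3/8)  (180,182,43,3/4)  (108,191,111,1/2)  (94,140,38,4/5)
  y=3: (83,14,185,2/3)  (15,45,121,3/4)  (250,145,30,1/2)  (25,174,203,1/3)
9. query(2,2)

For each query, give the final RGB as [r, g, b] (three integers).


at x=1,y=2 over L1,L2,L3:
+L1 (α=5/8) → [175/2, 545/4, 825/8]
+L2 (α=1/2) → [271/4, 1205/8, 953/16]
+L3 (α=4/5) → [3967/20, 3701/40, 4601/80]
→ [198, 93, 58]

query (2,3) [L1,L2,L3] — begin 0,0,0
+L1 (α=1/6) → [62/3, 85/2, 109/3]
+L2 (α=1/4) → [275/4, 437/8, 255/4]
+L3 (α=1/5) → [387/5, 897/10, 351/5]
→ [77, 90, 70]

at x=2,y=2 over L1,L2,L3,L4,L5,L6:
after L1 α=6/7: [1146/7, 204, 1284/7]
after L2 α=1/3: [1254/7, 659/3, 1185/7]
after L3 α=1/2: [1285/7, 475/3, 1450/7]
after L4 α=3/5: [1060/7, 2741/15, 1630/7]
after L5 α=1/7: [8082/49, 5892/35, 10242/49]
after L6 α=1/2: [6687/49, 12577/70, 15681/98]
rounded: [136, 180, 160]


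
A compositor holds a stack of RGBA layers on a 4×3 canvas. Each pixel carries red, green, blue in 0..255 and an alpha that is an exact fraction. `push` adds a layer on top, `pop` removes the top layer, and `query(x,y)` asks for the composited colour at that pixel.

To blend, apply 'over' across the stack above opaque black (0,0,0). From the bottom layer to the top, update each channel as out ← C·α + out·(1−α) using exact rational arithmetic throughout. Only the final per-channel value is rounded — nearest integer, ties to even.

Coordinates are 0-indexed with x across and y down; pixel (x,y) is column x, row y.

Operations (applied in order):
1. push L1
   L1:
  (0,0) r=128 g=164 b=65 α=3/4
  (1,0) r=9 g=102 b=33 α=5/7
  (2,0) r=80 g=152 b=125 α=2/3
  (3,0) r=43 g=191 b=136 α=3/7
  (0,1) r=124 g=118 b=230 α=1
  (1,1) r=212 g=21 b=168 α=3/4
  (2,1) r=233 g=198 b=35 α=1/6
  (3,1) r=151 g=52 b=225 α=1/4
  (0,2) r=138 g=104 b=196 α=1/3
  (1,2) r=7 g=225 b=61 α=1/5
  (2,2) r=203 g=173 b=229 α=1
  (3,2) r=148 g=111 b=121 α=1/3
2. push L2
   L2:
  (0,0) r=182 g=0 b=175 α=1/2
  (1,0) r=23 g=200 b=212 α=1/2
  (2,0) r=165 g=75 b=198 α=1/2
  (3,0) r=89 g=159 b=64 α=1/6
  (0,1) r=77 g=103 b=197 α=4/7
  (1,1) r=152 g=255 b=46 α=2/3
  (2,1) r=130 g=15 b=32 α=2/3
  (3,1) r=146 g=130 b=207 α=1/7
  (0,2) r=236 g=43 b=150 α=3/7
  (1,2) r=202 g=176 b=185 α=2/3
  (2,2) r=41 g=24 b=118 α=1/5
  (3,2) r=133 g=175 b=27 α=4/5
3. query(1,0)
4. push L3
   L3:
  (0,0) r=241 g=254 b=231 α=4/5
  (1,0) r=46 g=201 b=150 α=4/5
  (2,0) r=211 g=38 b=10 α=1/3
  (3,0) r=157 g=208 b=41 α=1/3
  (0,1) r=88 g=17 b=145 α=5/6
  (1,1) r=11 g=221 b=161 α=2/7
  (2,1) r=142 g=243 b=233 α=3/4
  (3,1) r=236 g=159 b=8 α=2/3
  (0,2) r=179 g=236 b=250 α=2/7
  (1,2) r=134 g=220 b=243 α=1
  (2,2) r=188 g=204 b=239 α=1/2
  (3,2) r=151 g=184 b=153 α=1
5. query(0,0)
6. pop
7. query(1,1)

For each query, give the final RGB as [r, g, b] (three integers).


query (1,0) [L1,L2] — begin 0,0,0
L1 α=5/7: [45/7, 510/7, 165/7]
L2 α=1/2: [103/7, 955/7, 1649/14]
→ [15, 136, 118]

query (0,0) [L1,L2,L3] — begin 0,0,0
after L1 α=3/4: [96, 123, 195/4]
after L2 α=1/2: [139, 123/2, 895/8]
after L3 α=4/5: [1103/5, 431/2, 8287/40]
= [221, 216, 207]

query (1,1) [L1,L2] — begin 0,0,0
L1 α=3/4: [159, 63/4, 126]
L2 α=2/3: [463/3, 701/4, 218/3]
→ [154, 175, 73]


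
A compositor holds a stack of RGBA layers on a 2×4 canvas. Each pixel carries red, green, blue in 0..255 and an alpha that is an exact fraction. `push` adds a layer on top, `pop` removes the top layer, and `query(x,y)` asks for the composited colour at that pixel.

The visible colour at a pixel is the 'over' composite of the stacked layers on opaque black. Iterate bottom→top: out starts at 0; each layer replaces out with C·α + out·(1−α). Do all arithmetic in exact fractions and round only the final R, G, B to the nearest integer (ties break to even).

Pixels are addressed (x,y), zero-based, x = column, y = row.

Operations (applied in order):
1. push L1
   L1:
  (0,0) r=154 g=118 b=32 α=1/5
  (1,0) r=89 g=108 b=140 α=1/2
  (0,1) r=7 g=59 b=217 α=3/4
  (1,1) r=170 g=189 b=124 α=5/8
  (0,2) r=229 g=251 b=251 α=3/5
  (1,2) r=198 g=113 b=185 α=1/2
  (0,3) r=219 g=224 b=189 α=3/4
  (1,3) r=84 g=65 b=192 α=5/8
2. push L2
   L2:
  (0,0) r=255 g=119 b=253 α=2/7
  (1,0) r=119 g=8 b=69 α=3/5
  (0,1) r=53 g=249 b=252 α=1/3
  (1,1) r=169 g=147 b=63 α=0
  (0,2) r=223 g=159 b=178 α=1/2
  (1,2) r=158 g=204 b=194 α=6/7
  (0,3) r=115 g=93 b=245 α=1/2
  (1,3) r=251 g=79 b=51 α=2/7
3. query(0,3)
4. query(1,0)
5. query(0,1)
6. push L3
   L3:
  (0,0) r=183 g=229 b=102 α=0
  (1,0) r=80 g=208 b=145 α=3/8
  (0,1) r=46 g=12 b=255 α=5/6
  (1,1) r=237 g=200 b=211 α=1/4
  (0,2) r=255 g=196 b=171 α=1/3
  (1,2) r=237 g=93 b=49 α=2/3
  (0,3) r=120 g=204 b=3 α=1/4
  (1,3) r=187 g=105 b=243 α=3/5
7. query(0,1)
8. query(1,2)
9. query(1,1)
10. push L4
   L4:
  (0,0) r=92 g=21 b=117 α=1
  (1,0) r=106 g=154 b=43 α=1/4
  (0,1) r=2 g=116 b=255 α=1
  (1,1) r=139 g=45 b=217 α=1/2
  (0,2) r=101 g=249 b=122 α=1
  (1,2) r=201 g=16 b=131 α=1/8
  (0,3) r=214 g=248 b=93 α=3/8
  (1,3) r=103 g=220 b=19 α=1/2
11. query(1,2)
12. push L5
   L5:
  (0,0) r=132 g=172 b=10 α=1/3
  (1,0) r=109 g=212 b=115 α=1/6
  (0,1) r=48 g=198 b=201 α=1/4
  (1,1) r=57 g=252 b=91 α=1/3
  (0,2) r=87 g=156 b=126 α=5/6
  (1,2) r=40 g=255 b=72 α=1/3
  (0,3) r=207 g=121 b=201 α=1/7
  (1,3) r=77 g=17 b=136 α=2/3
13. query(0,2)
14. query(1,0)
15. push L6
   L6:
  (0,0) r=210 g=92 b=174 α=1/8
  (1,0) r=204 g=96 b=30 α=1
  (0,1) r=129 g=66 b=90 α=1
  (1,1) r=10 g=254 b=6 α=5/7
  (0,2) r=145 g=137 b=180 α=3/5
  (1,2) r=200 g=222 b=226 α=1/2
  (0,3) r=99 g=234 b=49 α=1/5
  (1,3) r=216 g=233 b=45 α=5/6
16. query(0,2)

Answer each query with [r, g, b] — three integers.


(0,3) stack=L1,L2; from [0,0,0]:
+L1 (α=3/4) → [657/4, 168, 567/4]
+L2 (α=1/2) → [1117/8, 261/2, 1547/8]
= [140, 130, 193]

(1,0) stack=L1,L2; from [0,0,0]:
+L1 (α=1/2) → [89/2, 54, 70]
+L2 (α=3/5) → [446/5, 132/5, 347/5]
= [89, 26, 69]

at x=0,y=1 over L1,L2:
+L1 (α=3/4) → [21/4, 177/4, 651/4]
+L2 (α=1/3) → [127/6, 225/2, 385/2]
= [21, 112, 192]

query (0,1) [L1,L2,L3] — begin 0,0,0
L1 α=3/4: [21/4, 177/4, 651/4]
L2 α=1/3: [127/6, 225/2, 385/2]
L3 α=5/6: [1507/36, 115/4, 2935/12]
= [42, 29, 245]

at x=1,y=2 over L1,L2,L3:
L1 α=1/2: [99, 113/2, 185/2]
L2 α=6/7: [1047/7, 2561/14, 359/2]
L3 α=2/3: [1455/7, 5165/42, 185/2]
= [208, 123, 92]

query (1,1) [L1,L2,L3] — begin 0,0,0
L1 α=5/8: [425/4, 945/8, 155/2]
L2 α=0: [425/4, 945/8, 155/2]
L3 α=1/4: [2223/16, 4435/32, 887/8]
→ [139, 139, 111]

at x=1,y=2 over L1,L2,L3,L4:
L1 α=1/2: [99, 113/2, 185/2]
L2 α=6/7: [1047/7, 2561/14, 359/2]
L3 α=2/3: [1455/7, 5165/42, 185/2]
L4 α=1/8: [207, 5261/48, 1557/16]
rounded: [207, 110, 97]

(0,2) stack=L1,L2,L3,L4,L5; from [0,0,0]:
+L1 (α=3/5) → [687/5, 753/5, 753/5]
+L2 (α=1/2) → [901/5, 774/5, 1643/10]
+L3 (α=1/3) → [3077/15, 2528/15, 2498/15]
+L4 (α=1) → [101, 249, 122]
+L5 (α=5/6) → [268/3, 343/2, 376/3]
→ [89, 172, 125]

at x=1,y=0 over L1,L2,L3,L4,L5:
L1 α=1/2: [89/2, 54, 70]
L2 α=3/5: [446/5, 132/5, 347/5]
L3 α=3/8: [343/4, 189/2, 391/4]
L4 α=1/4: [1453/16, 875/8, 1345/16]
L5 α=1/6: [3003/32, 6071/48, 2855/32]
rounded: [94, 126, 89]

(0,2) stack=L1,L2,L3,L4,L5,L6; from [0,0,0]:
after L1 α=3/5: [687/5, 753/5, 753/5]
after L2 α=1/2: [901/5, 774/5, 1643/10]
after L3 α=1/3: [3077/15, 2528/15, 2498/15]
after L4 α=1: [101, 249, 122]
after L5 α=5/6: [268/3, 343/2, 376/3]
after L6 α=3/5: [1841/15, 754/5, 2372/15]
→ [123, 151, 158]


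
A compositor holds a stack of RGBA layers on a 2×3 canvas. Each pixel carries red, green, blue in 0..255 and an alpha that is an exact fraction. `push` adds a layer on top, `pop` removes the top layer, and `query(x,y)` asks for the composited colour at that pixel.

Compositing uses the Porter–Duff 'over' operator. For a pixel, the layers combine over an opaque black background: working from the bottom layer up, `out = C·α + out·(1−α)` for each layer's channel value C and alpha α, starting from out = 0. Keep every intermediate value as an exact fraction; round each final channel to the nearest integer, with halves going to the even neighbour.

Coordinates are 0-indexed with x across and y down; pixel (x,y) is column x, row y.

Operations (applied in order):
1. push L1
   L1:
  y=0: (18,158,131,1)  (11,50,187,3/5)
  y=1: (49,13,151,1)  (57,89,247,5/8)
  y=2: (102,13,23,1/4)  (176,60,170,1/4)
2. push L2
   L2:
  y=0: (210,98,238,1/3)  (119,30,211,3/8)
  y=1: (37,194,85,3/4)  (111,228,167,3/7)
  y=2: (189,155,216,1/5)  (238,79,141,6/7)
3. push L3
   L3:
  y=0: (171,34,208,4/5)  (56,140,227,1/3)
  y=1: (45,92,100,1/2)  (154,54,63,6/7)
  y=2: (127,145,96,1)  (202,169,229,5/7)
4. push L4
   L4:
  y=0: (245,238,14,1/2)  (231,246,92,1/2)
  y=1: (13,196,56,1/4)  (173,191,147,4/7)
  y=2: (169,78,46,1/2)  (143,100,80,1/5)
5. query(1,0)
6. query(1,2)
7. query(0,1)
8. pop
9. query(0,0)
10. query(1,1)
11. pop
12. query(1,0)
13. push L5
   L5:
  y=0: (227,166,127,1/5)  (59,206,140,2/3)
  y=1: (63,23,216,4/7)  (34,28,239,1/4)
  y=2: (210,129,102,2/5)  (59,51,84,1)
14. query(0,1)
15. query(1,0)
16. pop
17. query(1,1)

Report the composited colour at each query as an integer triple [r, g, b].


(1,0) stack=L1,L2,L3,L4; from [0,0,0]:
+L1 (α=3/5) → [33/5, 30, 561/5]
+L2 (α=3/8) → [195/4, 30, 597/4]
+L3 (α=1/3) → [307/6, 200/3, 1051/6]
+L4 (α=1/2) → [1693/12, 469/3, 1603/12]
→ [141, 156, 134]

at x=1,y=2 over L1,L2,L3,L4:
after L1 α=1/4: [44, 15, 85/2]
after L2 α=6/7: [1472/7, 489/7, 1777/14]
after L3 α=5/7: [10014/49, 6893/49, 9792/49]
after L4 α=1/5: [47063/245, 32472/245, 43088/245]
→ [192, 133, 176]

query (0,1) [L1,L2,L3,L4] — begin 0,0,0
+L1 (α=1) → [49, 13, 151]
+L2 (α=3/4) → [40, 595/4, 203/2]
+L3 (α=1/2) → [85/2, 963/8, 403/4]
+L4 (α=1/4) → [281/8, 4457/32, 1433/16]
→ [35, 139, 90]

at x=0,y=0 over L1,L2,L3:
after L1 α=1: [18, 158, 131]
after L2 α=1/3: [82, 138, 500/3]
after L3 α=4/5: [766/5, 274/5, 2996/15]
= [153, 55, 200]

at x=1,y=1 over L1,L2,L3:
+L1 (α=5/8) → [285/8, 445/8, 1235/8]
+L2 (α=3/7) → [951/14, 259/2, 2237/14]
+L3 (α=6/7) → [13887/98, 907/14, 7529/98]
rounded: [142, 65, 77]

at x=1,y=0 over L1,L2:
+L1 (α=3/5) → [33/5, 30, 561/5]
+L2 (α=3/8) → [195/4, 30, 597/4]
→ [49, 30, 149]

query (0,1) [L1,L2,L5] — begin 0,0,0
L1 α=1: [49, 13, 151]
L2 α=3/4: [40, 595/4, 203/2]
L5 α=4/7: [372/7, 2153/28, 2337/14]
→ [53, 77, 167]

at x=1,y=0 over L1,L2,L5:
after L1 α=3/5: [33/5, 30, 561/5]
after L2 α=3/8: [195/4, 30, 597/4]
after L5 α=2/3: [667/12, 442/3, 1717/12]
rounded: [56, 147, 143]

at x=1,y=1 over L1,L2:
L1 α=5/8: [285/8, 445/8, 1235/8]
L2 α=3/7: [951/14, 259/2, 2237/14]
= [68, 130, 160]


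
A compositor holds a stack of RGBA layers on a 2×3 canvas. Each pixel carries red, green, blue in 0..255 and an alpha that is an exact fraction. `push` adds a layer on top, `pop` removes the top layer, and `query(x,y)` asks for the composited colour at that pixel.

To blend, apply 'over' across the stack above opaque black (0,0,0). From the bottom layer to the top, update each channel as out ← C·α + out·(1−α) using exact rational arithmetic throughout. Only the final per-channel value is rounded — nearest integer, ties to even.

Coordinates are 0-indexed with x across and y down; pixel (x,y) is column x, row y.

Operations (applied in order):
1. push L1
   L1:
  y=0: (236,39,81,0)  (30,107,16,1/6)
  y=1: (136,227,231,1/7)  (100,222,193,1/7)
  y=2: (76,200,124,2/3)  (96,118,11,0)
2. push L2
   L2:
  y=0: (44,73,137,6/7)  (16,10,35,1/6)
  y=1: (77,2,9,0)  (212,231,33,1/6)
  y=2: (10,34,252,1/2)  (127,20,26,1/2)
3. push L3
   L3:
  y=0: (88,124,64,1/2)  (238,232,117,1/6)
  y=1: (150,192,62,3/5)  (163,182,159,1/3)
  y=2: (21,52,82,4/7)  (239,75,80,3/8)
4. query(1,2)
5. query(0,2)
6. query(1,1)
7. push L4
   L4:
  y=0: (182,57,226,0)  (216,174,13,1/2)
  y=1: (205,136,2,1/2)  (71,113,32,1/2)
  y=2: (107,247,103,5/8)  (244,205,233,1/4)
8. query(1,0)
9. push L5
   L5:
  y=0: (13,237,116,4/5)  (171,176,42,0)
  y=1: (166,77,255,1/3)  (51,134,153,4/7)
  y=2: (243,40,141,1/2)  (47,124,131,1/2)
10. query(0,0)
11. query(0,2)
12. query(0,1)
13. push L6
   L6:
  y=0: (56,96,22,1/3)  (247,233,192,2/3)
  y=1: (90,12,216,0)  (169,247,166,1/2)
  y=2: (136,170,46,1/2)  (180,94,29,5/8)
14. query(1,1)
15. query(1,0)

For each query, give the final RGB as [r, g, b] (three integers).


query (1,2) [L1,L2,L3] — begin 0,0,0
L1 α=0: [0, 0, 0]
L2 α=1/2: [127/2, 10, 13]
L3 α=3/8: [2069/16, 275/8, 305/8]
rounded: [129, 34, 38]

(0,2) stack=L1,L2,L3; from [0,0,0]:
+L1 (α=2/3) → [152/3, 400/3, 248/3]
+L2 (α=1/2) → [91/3, 251/3, 502/3]
+L3 (α=4/7) → [25, 459/7, 830/7]
rounded: [25, 66, 119]

at x=1,y=1 over L1,L2,L3:
after L1 α=1/7: [100/7, 222/7, 193/7]
after L2 α=1/6: [992/21, 909/14, 598/21]
after L3 α=1/3: [5407/63, 2183/21, 4535/63]
→ [86, 104, 72]

at x=1,y=0 over L1,L2,L3,L4:
+L1 (α=1/6) → [5, 107/6, 8/3]
+L2 (α=1/6) → [41/6, 595/36, 145/18]
+L3 (α=1/6) → [1633/36, 11327/216, 2831/108]
+L4 (α=1/2) → [9409/72, 48911/432, 4235/216]
rounded: [131, 113, 20]

at x=0,y=0 over L1,L2,L3,L4,L5:
L1 α=0: [0, 0, 0]
L2 α=6/7: [264/7, 438/7, 822/7]
L3 α=1/2: [440/7, 653/7, 635/7]
L4 α=0: [440/7, 653/7, 635/7]
L5 α=4/5: [804/35, 7289/35, 3883/35]
→ [23, 208, 111]

query (0,2) [L1,L2,L3,L4,L5] — begin 0,0,0
+L1 (α=2/3) → [152/3, 400/3, 248/3]
+L2 (α=1/2) → [91/3, 251/3, 502/3]
+L3 (α=4/7) → [25, 459/7, 830/7]
+L4 (α=5/8) → [305/4, 5011/28, 6095/56]
+L5 (α=1/2) → [1277/8, 6131/56, 13991/112]
rounded: [160, 109, 125]

(0,1) stack=L1,L2,L3,L4,L5; from [0,0,0]:
+L1 (α=1/7) → [136/7, 227/7, 33]
+L2 (α=0) → [136/7, 227/7, 33]
+L3 (α=3/5) → [3422/35, 4486/35, 252/5]
+L4 (α=1/2) → [10597/70, 4623/35, 131/5]
+L5 (α=1/3) → [5469/35, 11941/105, 1537/15]
= [156, 114, 102]

query (1,1) [L1,L2,L3,L4,L5,L6] — begin 0,0,0
L1 α=1/7: [100/7, 222/7, 193/7]
L2 α=1/6: [992/21, 909/14, 598/21]
L3 α=1/3: [5407/63, 2183/21, 4535/63]
L4 α=1/2: [4940/63, 2278/21, 6551/126]
L5 α=4/7: [9224/147, 6030/49, 32255/294]
L6 α=1/2: [34067/294, 18133/98, 81059/588]
rounded: [116, 185, 138]

(1,0) stack=L1,L2,L3,L4,L5,L6; from [0,0,0]:
after L1 α=1/6: [5, 107/6, 8/3]
after L2 α=1/6: [41/6, 595/36, 145/18]
after L3 α=1/6: [1633/36, 11327/216, 2831/108]
after L4 α=1/2: [9409/72, 48911/432, 4235/216]
after L5 α=0: [9409/72, 48911/432, 4235/216]
after L6 α=2/3: [44977/216, 250223/1296, 87179/648]
= [208, 193, 135]
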